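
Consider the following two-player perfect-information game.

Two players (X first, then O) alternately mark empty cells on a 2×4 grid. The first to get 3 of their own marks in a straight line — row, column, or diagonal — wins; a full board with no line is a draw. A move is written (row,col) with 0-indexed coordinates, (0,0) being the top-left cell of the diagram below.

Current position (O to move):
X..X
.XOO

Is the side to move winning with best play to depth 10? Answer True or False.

O winning at [X..X/.XOO]: False

[X..X/.XOO] O move#1: (0,1):+0/XO.X/.XOO*, (0,2):+0/X.OX/.XOO, (1,0):+0/X..X/OXOO
[XO.X/.XOO] X move#2: (0,2):+0/XOXX/.XOO*, (1,0):+0/XO.X/XXOO
[XOXX/.XOO] O move#3: (1,0):+0/XOXX/OXOO*
[XOXX/OXOO] end (terminal +0, X#4); searched X..X/.XOO to 10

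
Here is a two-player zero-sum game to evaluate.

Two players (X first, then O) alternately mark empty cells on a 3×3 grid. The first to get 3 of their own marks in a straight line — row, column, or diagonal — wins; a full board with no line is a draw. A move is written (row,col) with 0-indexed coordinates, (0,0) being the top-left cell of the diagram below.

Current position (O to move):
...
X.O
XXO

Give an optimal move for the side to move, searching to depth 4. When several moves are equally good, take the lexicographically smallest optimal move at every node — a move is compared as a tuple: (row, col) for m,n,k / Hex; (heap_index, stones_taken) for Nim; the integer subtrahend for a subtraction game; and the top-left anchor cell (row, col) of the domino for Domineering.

O's best at [.../X.O/XXO]: (0,0)

p1 O@[.../X.O/XXO]: (0,0)[O../X.O/XXO]+1* (0,1)[.O./X.O/XXO]-1 (0,2)[..O/X.O/XXO]+1 (1,1)[.../XOO/XXO]-1
p2 X@[O../X.O/XXO]: (0,1)[OX./X.O/XXO]-1* (0,2)[O.X/X.O/XXO]-1 (1,1)[O../XXO/XXO]-1
p3 O@[OX./X.O/XXO]: (0,2)[OXO/X.O/XXO]+1* (1,1)[OX./XOO/XXO]+1
p4 X@[OXO/X.O/XXO] terminal -1; root [.../X.O/XXO] d4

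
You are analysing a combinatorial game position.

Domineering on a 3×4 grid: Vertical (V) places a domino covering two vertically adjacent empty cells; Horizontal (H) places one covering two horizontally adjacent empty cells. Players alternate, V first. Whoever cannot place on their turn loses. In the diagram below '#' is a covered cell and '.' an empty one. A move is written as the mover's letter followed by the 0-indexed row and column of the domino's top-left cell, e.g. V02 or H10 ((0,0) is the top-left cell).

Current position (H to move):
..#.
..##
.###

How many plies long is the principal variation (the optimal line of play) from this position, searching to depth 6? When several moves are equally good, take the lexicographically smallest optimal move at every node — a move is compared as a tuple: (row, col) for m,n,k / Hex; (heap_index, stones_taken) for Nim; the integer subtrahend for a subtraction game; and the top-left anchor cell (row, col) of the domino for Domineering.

PV length from [..#./..##/.###]: 1 ply

p1 H@[..#./..##/.###]: H00[###./..##/.###]-1 H10[..#./####/.###]+1*
p2 V@[..#./####/.###] terminal -1; root [..#./..##/.###] d6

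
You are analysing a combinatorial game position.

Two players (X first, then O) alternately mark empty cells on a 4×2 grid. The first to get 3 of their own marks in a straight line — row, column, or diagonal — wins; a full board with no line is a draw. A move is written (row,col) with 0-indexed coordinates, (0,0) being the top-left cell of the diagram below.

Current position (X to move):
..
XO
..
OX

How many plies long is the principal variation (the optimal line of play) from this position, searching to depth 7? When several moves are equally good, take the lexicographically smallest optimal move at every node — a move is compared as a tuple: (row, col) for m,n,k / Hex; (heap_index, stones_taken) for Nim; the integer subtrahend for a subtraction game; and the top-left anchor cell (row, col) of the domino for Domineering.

PV length from [../XO/../OX]: 4 plies

[../XO/../OX] X move#1: (0,0):+0/X./XO/../OX*, (0,1):+0/.X/XO/../OX, (2,0):+0/../XO/X./OX, (2,1):+0/../XO/.X/OX
[X./XO/../OX] O move#2: (0,1):-1/XO/XO/../OX, (2,0):+0/X./XO/O./OX*, (2,1):-1/X./XO/.O/OX
[X./XO/O./OX] X move#3: (0,1):+0/XX/XO/O./OX*, (2,1):+0/X./XO/OX/OX
[XX/XO/O./OX] O move#4: (2,1):+0/XX/XO/OO/OX*
[XX/XO/OO/OX] end (terminal +0, X#5); searched ../XO/../OX to 7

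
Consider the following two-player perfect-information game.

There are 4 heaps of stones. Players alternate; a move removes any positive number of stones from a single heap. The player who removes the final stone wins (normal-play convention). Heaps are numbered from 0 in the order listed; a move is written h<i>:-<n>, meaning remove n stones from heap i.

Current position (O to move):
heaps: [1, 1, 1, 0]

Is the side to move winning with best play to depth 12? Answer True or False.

p1 O@[(1,1,1,0)]: h0:-1[(0,1,1,0)]+1* h1:-1[(1,0,1,0)]+1 h2:-1[(1,1,0,0)]+1
p2 X@[(0,1,1,0)]: h1:-1[(0,0,1,0)]-1* h2:-1[(0,1,0,0)]-1
p3 O@[(0,0,1,0)]: h2:-1[(0,0,0,0)]+1*
p4 X@[(0,0,0,0)] terminal -1; root [(1,1,1,0)] d12

O winning at [(1,1,1,0)]: True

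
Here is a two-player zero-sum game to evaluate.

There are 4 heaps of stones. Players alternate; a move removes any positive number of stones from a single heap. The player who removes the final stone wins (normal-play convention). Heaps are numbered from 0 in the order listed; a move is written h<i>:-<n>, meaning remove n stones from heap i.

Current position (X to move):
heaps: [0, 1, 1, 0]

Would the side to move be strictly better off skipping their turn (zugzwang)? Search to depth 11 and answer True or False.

zugzwang((0,1,1,0), X) = True

p1 X@[(0,1,1,0)]: h1:-1[(0,0,1,0)]-1* h2:-1[(0,1,0,0)]-1
p2 O@[(0,0,1,0)]: h2:-1[(0,0,0,0)]+1*
p3 X@[(0,0,0,0)] terminal -1; root [(0,1,1,0)] d11
pass branch (O moves first from the same position):
  | p1 O@[(0,1,1,0)]: h1:-1[(0,0,1,0)]-1* h2:-1[(0,1,0,0)]-1
  | p2 X@[(0,0,1,0)]: h2:-1[(0,0,0,0)]+1*
  | p3 O@[(0,0,0,0)] terminal -1; root [(0,1,1,0)] d11
X moving scores -1; X passing scores +1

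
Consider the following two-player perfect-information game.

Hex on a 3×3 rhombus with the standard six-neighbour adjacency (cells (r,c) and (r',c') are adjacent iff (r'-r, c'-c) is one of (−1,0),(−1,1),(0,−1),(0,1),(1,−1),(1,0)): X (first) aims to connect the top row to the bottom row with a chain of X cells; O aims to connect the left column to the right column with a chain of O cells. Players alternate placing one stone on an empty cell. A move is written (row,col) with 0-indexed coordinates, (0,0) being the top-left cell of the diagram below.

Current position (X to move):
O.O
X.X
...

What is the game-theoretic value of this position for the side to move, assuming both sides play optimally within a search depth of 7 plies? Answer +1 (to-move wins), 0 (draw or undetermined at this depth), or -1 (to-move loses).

value(O.O/X.X/..., X) = +1

ply 1, X at O.O/X.X/... | (0,1)=+1→OXO/X.X/...*; (1,1)=-1→O.O/XXX/...; (2,0)=-1→O.O/X.X/X..; (2,1)=-1→O.O/X.X/.X.; (2,2)=-1→O.O/X.X/..X
ply 2, O at OXO/X.X/... | (1,1)=-1→OXO/XOX/...*; (2,0)=-1→OXO/X.X/O..; (2,1)=-1→OXO/X.X/.O.; (2,2)=-1→OXO/X.X/..O
ply 3, X at OXO/XOX/... | (2,0)=+1→OXO/XOX/X..*; (2,1)=-1→OXO/XOX/.X.; (2,2)=-1→OXO/XOX/..X
ply 4: OXO/XOX/X.. is terminal -1 (O); from O.O/X.X/... depth 7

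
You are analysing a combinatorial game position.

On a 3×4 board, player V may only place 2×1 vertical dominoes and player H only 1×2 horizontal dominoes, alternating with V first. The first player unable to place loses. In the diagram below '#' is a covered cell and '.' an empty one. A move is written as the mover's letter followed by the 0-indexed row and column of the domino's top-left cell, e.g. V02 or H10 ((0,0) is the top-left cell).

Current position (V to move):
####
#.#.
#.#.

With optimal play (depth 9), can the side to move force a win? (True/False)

V winning at [####/#.#./#.#.]: True

[####/#.#./#.#.] V move#1: V11:+1/####/###./###.*, V13:+1/####/#.##/#.##
[####/###./###.] end (terminal -1, H#2); searched ####/#.#./#.#. to 9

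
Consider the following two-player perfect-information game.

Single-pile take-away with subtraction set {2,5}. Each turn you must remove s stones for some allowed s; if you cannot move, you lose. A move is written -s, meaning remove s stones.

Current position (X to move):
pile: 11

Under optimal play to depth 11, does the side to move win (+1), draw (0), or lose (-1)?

value(11, X) = -1

p1 X@[11]: -2[9]-1* -5[6]-1
p2 O@[9]: -2[7]+1* -5[4]+1
p3 X@[7]: -2[5]-1* -5[2]-1
p4 O@[5]: -2[3]-1 -5[0]+1*
p5 X@[0] terminal -1; root [11] d11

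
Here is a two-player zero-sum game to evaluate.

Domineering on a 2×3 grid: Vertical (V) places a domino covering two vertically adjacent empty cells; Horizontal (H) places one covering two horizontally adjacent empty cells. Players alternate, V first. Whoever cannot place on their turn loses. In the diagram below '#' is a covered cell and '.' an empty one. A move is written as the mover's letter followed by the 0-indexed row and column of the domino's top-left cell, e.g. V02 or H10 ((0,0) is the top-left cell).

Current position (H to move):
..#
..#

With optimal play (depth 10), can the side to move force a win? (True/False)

H winning at [..#/..#]: True

ply 1, H at ..#/..# | H00=+1→###/..#*; H10=+1→..#/###
ply 2: ###/..# is terminal -1 (V); from ..#/..# depth 10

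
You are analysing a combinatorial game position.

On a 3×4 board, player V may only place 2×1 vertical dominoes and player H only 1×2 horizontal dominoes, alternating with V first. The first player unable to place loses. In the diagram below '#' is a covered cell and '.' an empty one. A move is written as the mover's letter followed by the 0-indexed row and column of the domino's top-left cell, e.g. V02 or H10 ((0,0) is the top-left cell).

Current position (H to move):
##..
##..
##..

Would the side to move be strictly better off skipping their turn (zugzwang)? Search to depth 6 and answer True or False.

ply 1, H at ##../##../##.. | H02=-1→####/##../##..; H12=+1→##../####/##..*; H22=-1→##../##../####
ply 2: ##../####/##.. is terminal -1 (V); from ##../##../##.. depth 6
suppose H passes — search the same position with V to move:
pass> ply 1, V at ##../##../##.. | V02=+1→###./###./##..*; V03=+1→##.#/##.#/##..; V12=+1→##../###./###.; V13=+1→##../##.#/##.#
pass> ply 2, H at ###./###./##.. | H22=-1→###./###./####*
pass> ply 3, V at ###./###./#### | V03=+1→####/####/####*
pass> ply 4: ####/####/#### is terminal -1 (H); from ##../##../##.. depth 6
for H: play +1, pass -1

zugzwang(##../##../##.., H) = False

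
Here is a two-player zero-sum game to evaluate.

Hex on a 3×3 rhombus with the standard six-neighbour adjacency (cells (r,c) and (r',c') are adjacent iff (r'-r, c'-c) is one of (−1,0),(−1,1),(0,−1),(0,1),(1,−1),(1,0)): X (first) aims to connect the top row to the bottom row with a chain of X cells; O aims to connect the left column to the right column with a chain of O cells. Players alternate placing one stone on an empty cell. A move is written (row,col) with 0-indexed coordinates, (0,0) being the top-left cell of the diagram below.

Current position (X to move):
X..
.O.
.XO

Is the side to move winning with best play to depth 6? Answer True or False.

X winning at [X../.O./.XO]: False

p1 X@[X../.O./.XO]: (0,1)[XX./.O./.XO]-1* (0,2)[X.X/.O./.XO]-1 (1,0)[X../XO./.XO]-1 (1,2)[X../.OX/.XO]-1 (2,0)[X../.O./XXO]-1
p2 O@[XX./.O./.XO]: (0,2)[XXO/.O./.XO]+1* (1,0)[XX./OO./.XO]+1 (1,2)[XX./.OO/.XO]+1 (2,0)[XX./.O./OXO]+1
p3 X@[XXO/.O./.XO]: (1,0)[XXO/XO./.XO]-1* (1,2)[XXO/.OX/.XO]-1 (2,0)[XXO/.O./XXO]-1
p4 O@[XXO/XO./.XO]: (1,2)[XXO/XOO/.XO]-1 (2,0)[XXO/XO./OXO]+1*
p5 X@[XXO/XO./OXO] terminal -1; root [X../.O./.XO] d6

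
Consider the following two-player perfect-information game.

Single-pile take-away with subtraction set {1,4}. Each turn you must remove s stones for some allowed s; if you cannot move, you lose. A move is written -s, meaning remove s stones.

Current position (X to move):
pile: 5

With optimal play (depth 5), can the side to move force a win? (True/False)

X winning at [5]: False

[5] X move#1: -1:-1/4*, -4:-1/1
[4] O move#2: -1:-1/3, -4:+1/0*
[0] end (terminal -1, X#3); searched 5 to 5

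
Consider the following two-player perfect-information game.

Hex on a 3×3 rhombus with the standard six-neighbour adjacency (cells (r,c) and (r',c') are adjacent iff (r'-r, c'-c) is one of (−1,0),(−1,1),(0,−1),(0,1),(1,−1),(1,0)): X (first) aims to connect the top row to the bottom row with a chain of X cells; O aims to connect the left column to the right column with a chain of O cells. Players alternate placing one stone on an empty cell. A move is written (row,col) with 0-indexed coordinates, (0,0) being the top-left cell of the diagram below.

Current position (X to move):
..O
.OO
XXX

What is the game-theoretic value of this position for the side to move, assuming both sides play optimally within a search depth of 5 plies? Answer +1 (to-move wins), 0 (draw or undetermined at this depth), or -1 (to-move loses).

value(..O/.OO/XXX, X) = +1

p1 X@[..O/.OO/XXX]: (0,0)[X.O/.OO/XXX]-1 (0,1)[.XO/.OO/XXX]-1 (1,0)[..O/XOO/XXX]+1*
p2 O@[..O/XOO/XXX]: (0,0)[O.O/XOO/XXX]-1* (0,1)[.OO/XOO/XXX]-1
p3 X@[O.O/XOO/XXX]: (0,1)[OXO/XOO/XXX]+1*
p4 O@[OXO/XOO/XXX] terminal -1; root [..O/.OO/XXX] d5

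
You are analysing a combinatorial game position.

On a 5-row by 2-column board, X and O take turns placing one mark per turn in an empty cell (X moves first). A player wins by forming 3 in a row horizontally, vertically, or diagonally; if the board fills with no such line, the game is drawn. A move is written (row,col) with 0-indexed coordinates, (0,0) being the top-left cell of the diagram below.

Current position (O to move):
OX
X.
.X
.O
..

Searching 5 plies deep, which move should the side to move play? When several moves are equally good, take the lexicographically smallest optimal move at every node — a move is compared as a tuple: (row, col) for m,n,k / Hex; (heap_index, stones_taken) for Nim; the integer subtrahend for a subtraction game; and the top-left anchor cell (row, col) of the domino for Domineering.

O's best at [OX/X./.X/.O/..]: (1,1)

p1 O@[OX/X./.X/.O/..]: (1,1)[OX/XO/.X/.O/..]+0* (2,0)[OX/X./OX/.O/..]-1 (3,0)[OX/X./.X/OO/..]-1 (4,0)[OX/X./.X/.O/O.]-1 (4,1)[OX/X./.X/.O/.O]-1
p2 X@[OX/XO/.X/.O/..]: (2,0)[OX/XO/XX/.O/..]+0* (3,0)[OX/XO/.X/XO/..]+0 (4,0)[OX/XO/.X/.O/X.]+0 (4,1)[OX/XO/.X/.O/.X]+0
p3 O@[OX/XO/XX/.O/..]: (3,0)[OX/XO/XX/OO/..]+0* (4,0)[OX/XO/XX/.O/O.]-1 (4,1)[OX/XO/XX/.O/.O]-1
p4 X@[OX/XO/XX/OO/..]: (4,0)[OX/XO/XX/OO/X.]+0* (4,1)[OX/XO/XX/OO/.X]+0
p5 O@[OX/XO/XX/OO/X.]: (4,1)[OX/XO/XX/OO/XO]+0*
p6 X@[OX/XO/XX/OO/XO] terminal +0; root [OX/X./.X/.O/..] d5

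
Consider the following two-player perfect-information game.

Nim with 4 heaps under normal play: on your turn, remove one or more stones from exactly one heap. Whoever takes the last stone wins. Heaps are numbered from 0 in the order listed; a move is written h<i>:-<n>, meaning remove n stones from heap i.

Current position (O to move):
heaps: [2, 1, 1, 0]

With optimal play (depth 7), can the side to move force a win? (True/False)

[(2,1,1,0)] O move#1: h0:-1:-1/(1,1,1,0), h0:-2:+1/(0,1,1,0)*, h1:-1:-1/(2,0,1,0), h2:-1:-1/(2,1,0,0)
[(0,1,1,0)] X move#2: h1:-1:-1/(0,0,1,0)*, h2:-1:-1/(0,1,0,0)
[(0,0,1,0)] O move#3: h2:-1:+1/(0,0,0,0)*
[(0,0,0,0)] end (terminal -1, X#4); searched (2,1,1,0) to 7

O winning at [(2,1,1,0)]: True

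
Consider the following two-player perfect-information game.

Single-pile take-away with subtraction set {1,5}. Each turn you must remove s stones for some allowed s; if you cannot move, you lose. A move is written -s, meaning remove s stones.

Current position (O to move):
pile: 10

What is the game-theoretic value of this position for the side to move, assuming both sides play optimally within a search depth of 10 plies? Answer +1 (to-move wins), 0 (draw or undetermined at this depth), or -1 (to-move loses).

ply 1, O at 10 | -1=-1→9*; -5=-1→5
ply 2, X at 9 | -1=+1→8*; -5=+1→4
ply 3, O at 8 | -1=-1→7*; -5=-1→3
ply 4, X at 7 | -1=+1→6*; -5=+1→2
ply 5, O at 6 | -1=-1→5*; -5=-1→1
ply 6, X at 5 | -1=+1→4*; -5=+1→0
ply 7, O at 4 | -1=-1→3*
ply 8, X at 3 | -1=+1→2*
ply 9, O at 2 | -1=-1→1*
ply 10, X at 1 | -1=+1→0*
ply 11: 0 is terminal -1 (O); from 10 depth 10

value(10, O) = -1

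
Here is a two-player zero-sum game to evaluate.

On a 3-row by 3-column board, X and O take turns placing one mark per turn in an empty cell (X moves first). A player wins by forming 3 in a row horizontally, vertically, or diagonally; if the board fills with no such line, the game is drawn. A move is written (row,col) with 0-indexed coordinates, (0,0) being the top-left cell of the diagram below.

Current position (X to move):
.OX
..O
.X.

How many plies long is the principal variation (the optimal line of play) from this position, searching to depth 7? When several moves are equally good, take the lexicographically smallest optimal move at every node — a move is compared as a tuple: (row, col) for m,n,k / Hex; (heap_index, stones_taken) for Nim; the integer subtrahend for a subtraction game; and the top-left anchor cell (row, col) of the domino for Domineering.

p1 X@[.OX/..O/.X.]: (0,0)[XOX/..O/.X.]+0 (1,0)[.OX/X.O/.X.]+0 (1,1)[.OX/.XO/.X.]+0 (2,0)[.OX/..O/XX.]+1* (2,2)[.OX/..O/.XX]+0
p2 O@[.OX/..O/XX.]: (0,0)[OOX/..O/XX.]-1* (1,0)[.OX/O.O/XX.]-1 (1,1)[.OX/.OO/XX.]-1 (2,2)[.OX/..O/XXO]-1
p3 X@[OOX/..O/XX.]: (1,0)[OOX/X.O/XX.]+1* (1,1)[OOX/.XO/XX.]+1 (2,2)[OOX/..O/XXX]+1
p4 O@[OOX/X.O/XX.]: (1,1)[OOX/XOO/XX.]-1* (2,2)[OOX/X.O/XXO]-1
p5 X@[OOX/XOO/XX.]: (2,2)[OOX/XOO/XXX]+1*
p6 O@[OOX/XOO/XXX] terminal -1; root [.OX/..O/.X.] d7

PV length from [.OX/..O/.X.]: 5 plies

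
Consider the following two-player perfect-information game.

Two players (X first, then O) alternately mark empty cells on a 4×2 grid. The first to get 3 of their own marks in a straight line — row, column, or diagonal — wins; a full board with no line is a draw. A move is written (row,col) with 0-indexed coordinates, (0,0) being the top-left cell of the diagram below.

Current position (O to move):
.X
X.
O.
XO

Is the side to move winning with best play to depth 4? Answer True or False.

ply 1, O at .X/X./O./XO | (0,0)=+0→OX/X./O./XO*; (1,1)=+0→.X/XO/O./XO; (2,1)=+0→.X/X./OO/XO
ply 2, X at OX/X./O./XO | (1,1)=+0→OX/XX/O./XO*; (2,1)=+0→OX/X./OX/XO
ply 3, O at OX/XX/O./XO | (2,1)=+0→OX/XX/OO/XO*
ply 4: OX/XX/OO/XO is terminal +0 (X); from .X/X./O./XO depth 4

O winning at [.X/X./O./XO]: False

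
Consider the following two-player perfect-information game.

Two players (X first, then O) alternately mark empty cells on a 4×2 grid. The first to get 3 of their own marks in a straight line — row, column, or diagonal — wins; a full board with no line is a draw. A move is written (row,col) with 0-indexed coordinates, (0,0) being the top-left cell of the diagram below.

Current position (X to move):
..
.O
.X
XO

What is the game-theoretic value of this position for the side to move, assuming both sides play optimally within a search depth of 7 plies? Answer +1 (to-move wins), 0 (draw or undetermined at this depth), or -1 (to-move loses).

ply 1, X at ../.O/.X/XO | (0,0)=+0→X./.O/.X/XO*; (0,1)=+0→.X/.O/.X/XO; (1,0)=+0→../XO/.X/XO; (2,0)=+0→../.O/XX/XO
ply 2, O at X./.O/.X/XO | (0,1)=+0→XO/.O/.X/XO*; (1,0)=+0→X./OO/.X/XO; (2,0)=+0→X./.O/OX/XO
ply 3, X at XO/.O/.X/XO | (1,0)=+0→XO/XO/.X/XO*; (2,0)=+0→XO/.O/XX/XO
ply 4, O at XO/XO/.X/XO | (2,0)=+0→XO/XO/OX/XO*
ply 5: XO/XO/OX/XO is terminal +0 (X); from ../.O/.X/XO depth 7

value(../.O/.X/XO, X) = 0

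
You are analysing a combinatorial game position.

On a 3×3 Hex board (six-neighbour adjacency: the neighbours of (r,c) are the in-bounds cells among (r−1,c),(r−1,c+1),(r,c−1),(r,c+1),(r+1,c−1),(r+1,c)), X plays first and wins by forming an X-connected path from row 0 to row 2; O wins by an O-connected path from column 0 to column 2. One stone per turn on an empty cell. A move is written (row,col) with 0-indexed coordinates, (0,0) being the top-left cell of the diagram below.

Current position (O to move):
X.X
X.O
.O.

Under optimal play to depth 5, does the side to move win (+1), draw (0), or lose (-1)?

ply 1, O at X.X/X.O/.O. | (0,1)=-1→XOX/X.O/.O.; (1,1)=-1→X.X/XOO/.O.; (2,0)=+1→X.X/X.O/OO.*; (2,2)=-1→X.X/X.O/.OO
ply 2: X.X/X.O/OO. is terminal -1 (X); from X.X/X.O/.O. depth 5

value(X.X/X.O/.O., O) = +1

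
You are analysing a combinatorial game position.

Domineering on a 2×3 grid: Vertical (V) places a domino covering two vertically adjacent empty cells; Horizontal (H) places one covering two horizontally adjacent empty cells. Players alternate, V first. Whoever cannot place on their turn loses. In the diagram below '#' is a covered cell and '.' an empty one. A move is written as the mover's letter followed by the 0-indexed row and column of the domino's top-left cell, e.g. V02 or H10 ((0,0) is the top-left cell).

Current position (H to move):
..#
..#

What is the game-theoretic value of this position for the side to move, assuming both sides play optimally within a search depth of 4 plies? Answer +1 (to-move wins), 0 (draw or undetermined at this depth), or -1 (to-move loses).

value(..#/..#, H) = +1

ply 1, H at ..#/..# | H00=+1→###/..#*; H10=+1→..#/###
ply 2: ###/..# is terminal -1 (V); from ..#/..# depth 4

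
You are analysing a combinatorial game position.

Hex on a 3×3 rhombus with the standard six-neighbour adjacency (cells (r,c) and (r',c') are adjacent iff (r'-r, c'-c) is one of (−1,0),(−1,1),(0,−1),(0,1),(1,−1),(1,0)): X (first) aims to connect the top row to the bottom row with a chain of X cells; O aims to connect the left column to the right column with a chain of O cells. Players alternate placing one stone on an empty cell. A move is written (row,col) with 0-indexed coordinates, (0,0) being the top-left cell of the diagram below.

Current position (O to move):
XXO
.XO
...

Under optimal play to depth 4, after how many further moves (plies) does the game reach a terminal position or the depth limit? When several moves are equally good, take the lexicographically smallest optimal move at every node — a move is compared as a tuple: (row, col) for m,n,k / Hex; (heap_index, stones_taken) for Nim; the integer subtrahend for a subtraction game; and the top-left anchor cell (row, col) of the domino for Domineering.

PV length from [XXO/.XO/...]: 2 plies

ply 1, O at XXO/.XO/... | (1,0)=-1→XXO/OXO/...*; (2,0)=-1→XXO/.XO/O..; (2,1)=-1→XXO/.XO/.O.; (2,2)=-1→XXO/.XO/..O
ply 2, X at XXO/OXO/... | (2,0)=+1→XXO/OXO/X..*; (2,1)=+1→XXO/OXO/.X.; (2,2)=+1→XXO/OXO/..X
ply 3: XXO/OXO/X.. is terminal -1 (O); from XXO/.XO/... depth 4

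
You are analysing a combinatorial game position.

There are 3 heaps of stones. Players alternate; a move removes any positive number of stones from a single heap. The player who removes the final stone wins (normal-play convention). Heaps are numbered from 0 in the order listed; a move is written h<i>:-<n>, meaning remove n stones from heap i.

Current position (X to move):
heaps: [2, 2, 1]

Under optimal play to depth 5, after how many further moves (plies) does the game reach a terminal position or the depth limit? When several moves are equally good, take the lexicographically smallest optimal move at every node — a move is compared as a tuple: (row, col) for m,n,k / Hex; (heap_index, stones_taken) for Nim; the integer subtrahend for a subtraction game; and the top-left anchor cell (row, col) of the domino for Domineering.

ply 1, X at (2,2,1) | h0:-1=-1→(1,2,1); h0:-2=-1→(0,2,1); h1:-1=-1→(2,1,1); h1:-2=-1→(2,0,1); h2:-1=+1→(2,2,0)*
ply 2, O at (2,2,0) | h0:-1=-1→(1,2,0)*; h0:-2=-1→(0,2,0); h1:-1=-1→(2,1,0); h1:-2=-1→(2,0,0)
ply 3, X at (1,2,0) | h0:-1=-1→(0,2,0); h1:-1=+1→(1,1,0)*; h1:-2=-1→(1,0,0)
ply 4, O at (1,1,0) | h0:-1=-1→(0,1,0)*; h1:-1=-1→(1,0,0)
ply 5, X at (0,1,0) | h1:-1=+1→(0,0,0)*
ply 6: (0,0,0) is terminal -1 (O); from (2,2,1) depth 5

PV length from [(2,2,1)]: 5 plies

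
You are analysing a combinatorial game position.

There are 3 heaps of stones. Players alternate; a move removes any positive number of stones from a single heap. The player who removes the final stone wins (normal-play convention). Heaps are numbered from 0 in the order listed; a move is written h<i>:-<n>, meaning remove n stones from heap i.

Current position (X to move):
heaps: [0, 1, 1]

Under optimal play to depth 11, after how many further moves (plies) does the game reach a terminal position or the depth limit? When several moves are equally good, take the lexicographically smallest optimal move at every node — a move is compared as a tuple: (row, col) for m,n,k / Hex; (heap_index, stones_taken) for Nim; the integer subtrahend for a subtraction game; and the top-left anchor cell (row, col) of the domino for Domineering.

PV length from [(0,1,1)]: 2 plies

p1 X@[(0,1,1)]: h1:-1[(0,0,1)]-1* h2:-1[(0,1,0)]-1
p2 O@[(0,0,1)]: h2:-1[(0,0,0)]+1*
p3 X@[(0,0,0)] terminal -1; root [(0,1,1)] d11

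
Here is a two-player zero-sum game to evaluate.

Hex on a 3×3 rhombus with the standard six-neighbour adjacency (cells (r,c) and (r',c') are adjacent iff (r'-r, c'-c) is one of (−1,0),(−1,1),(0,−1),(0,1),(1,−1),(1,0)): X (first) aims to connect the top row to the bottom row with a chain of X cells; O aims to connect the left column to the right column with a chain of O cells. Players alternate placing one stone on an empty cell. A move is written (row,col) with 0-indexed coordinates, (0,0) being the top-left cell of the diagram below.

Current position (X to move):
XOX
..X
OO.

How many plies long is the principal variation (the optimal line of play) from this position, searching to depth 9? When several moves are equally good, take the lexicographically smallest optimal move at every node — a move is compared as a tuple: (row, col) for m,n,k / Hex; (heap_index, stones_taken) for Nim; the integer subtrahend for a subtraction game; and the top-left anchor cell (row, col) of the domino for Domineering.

p1 X@[XOX/..X/OO.]: (1,0)[XOX/X.X/OO.]-1 (1,1)[XOX/.XX/OO.]-1 (2,2)[XOX/..X/OOX]+1*
p2 O@[XOX/..X/OOX] terminal -1; root [XOX/..X/OO.] d9

PV length from [XOX/..X/OO.]: 1 ply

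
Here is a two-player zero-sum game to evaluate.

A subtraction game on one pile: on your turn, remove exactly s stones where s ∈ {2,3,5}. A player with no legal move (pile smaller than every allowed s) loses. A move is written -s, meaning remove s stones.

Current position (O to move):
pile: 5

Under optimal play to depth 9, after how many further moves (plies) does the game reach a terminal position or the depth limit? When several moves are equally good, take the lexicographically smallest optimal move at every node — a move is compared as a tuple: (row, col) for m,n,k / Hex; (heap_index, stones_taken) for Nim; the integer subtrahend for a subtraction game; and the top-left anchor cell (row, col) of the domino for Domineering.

PV length from [5]: 1 ply

[5] O move#1: -2:-1/3, -3:-1/2, -5:+1/0*
[0] end (terminal -1, X#2); searched 5 to 9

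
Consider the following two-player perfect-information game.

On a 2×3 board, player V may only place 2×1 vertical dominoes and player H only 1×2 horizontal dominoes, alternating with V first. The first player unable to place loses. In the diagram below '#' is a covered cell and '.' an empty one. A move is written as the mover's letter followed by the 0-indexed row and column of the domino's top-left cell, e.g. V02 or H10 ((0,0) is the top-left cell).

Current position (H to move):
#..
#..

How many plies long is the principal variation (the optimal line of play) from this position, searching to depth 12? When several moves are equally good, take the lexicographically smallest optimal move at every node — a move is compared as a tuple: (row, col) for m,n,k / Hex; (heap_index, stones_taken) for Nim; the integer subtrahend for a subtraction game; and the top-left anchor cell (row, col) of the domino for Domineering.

PV length from [#../#..]: 1 ply

ply 1, H at #../#.. | H01=+1→###/#..*; H11=+1→#../###
ply 2: ###/#.. is terminal -1 (V); from #../#.. depth 12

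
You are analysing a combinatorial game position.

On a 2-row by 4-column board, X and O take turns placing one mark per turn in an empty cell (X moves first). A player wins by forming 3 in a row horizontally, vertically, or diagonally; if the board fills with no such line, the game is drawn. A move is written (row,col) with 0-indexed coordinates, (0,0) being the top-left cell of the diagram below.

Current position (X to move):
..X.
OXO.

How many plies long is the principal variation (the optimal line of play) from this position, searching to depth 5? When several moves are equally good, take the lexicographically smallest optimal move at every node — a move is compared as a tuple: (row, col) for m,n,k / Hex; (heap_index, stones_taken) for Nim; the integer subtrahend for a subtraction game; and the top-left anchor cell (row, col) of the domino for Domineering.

ply 1, X at ..X./OXO. | (0,0)=+0→X.X./OXO.; (0,1)=+1→.XX./OXO.*; (0,3)=+0→..XX/OXO.; (1,3)=+0→..X./OXOX
ply 2, O at .XX./OXO. | (0,0)=-1→OXX./OXO.*; (0,3)=-1→.XXO/OXO.; (1,3)=-1→.XX./OXOO
ply 3, X at OXX./OXO. | (0,3)=+1→OXXX/OXO.*; (1,3)=+0→OXX./OXOX
ply 4: OXXX/OXO. is terminal -1 (O); from ..X./OXO. depth 5

PV length from [..X./OXO.]: 3 plies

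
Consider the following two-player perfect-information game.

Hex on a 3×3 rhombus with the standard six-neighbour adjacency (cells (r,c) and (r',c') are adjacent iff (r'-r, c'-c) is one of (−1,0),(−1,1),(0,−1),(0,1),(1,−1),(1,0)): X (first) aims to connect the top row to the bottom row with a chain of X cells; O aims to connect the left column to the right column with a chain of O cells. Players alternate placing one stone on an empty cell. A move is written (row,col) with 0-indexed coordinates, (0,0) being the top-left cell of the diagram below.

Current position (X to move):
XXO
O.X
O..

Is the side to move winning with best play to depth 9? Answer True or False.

[XXO/O.X/O..] X move#1: (1,1):+1/XXO/OXX/O..*, (2,1):-1/XXO/O.X/OX., (2,2):-1/XXO/O.X/O.X
[XXO/OXX/O..] O move#2: (2,1):-1/XXO/OXX/OO.*, (2,2):-1/XXO/OXX/O.O
[XXO/OXX/OO.] X move#3: (2,2):+1/XXO/OXX/OOX*
[XXO/OXX/OOX] end (terminal -1, O#4); searched XXO/O.X/O.. to 9

X winning at [XXO/O.X/O..]: True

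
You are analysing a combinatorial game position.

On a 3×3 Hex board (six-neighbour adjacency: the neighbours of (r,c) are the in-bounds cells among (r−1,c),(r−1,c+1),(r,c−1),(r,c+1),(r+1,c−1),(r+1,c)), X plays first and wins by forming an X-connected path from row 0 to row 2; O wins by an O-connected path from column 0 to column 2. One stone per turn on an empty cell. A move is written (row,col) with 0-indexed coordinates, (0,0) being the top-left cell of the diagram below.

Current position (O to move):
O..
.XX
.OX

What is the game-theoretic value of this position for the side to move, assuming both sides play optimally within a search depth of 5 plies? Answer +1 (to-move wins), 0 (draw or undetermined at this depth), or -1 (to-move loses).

p1 O@[O../.XX/.OX]: (0,1)[OO./.XX/.OX]-1* (0,2)[O.O/.XX/.OX]-1 (1,0)[O../OXX/.OX]-1 (2,0)[O../.XX/OOX]-1
p2 X@[OO./.XX/.OX]: (0,2)[OOX/.XX/.OX]+1* (1,0)[OO./XXX/.OX]-1 (2,0)[OO./.XX/XOX]-1
p3 O@[OOX/.XX/.OX] terminal -1; root [O../.XX/.OX] d5

value(O../.XX/.OX, O) = -1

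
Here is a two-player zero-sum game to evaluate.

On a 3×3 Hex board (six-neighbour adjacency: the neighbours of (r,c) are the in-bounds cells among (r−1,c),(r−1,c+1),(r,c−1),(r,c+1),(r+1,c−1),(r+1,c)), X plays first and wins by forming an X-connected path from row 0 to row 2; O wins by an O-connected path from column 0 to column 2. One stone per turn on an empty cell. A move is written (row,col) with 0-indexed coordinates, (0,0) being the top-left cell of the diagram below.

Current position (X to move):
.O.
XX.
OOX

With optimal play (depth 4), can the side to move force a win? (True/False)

[.O./XX./OOX] X move#1: (0,0):-1/XO./XX./OOX, (0,2):-1/.OX/XX./OOX, (1,2):+1/.O./XXX/OOX*
[.O./XXX/OOX] O move#2: (0,0):-1/OO./XXX/OOX*, (0,2):-1/.OO/XXX/OOX
[OO./XXX/OOX] X move#3: (0,2):+1/OOX/XXX/OOX*
[OOX/XXX/OOX] end (terminal -1, O#4); searched .O./XX./OOX to 4

X winning at [.O./XX./OOX]: True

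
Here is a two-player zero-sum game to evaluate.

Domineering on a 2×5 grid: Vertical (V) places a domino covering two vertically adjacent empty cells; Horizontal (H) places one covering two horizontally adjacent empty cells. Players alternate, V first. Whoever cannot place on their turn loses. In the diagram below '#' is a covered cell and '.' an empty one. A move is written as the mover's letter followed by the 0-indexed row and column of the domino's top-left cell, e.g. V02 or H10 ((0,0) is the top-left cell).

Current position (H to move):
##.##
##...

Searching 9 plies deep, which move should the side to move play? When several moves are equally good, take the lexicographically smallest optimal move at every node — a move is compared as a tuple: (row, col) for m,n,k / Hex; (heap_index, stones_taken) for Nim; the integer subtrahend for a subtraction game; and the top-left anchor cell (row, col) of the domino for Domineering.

ply 1, H at ##.##/##... | H12=+1→##.##/####.*; H13=-1→##.##/##.##
ply 2: ##.##/####. is terminal -1 (V); from ##.##/##... depth 9

H's best at [##.##/##...]: H12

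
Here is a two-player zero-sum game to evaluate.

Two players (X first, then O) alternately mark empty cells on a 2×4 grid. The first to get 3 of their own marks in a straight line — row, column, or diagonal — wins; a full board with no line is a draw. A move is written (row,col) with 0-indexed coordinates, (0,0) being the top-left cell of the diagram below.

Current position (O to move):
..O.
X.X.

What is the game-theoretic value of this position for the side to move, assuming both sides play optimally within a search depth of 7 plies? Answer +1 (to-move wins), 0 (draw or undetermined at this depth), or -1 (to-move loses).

value(..O./X.X., O) = 0

[..O./X.X.] O move#1: (0,0):-1/O.O./X.X., (0,1):-1/.OO./X.X., (0,3):-1/..OO/X.X., (1,1):+0/..O./XOX.*, (1,3):-1/..O./X.XO
[..O./XOX.] X move#2: (0,0):+0/X.O./XOX.*, (0,1):+0/.XO./XOX., (0,3):+0/..OX/XOX., (1,3):-1/..O./XOXX
[X.O./XOX.] O move#3: (0,1):+0/XOO./XOX.*, (0,3):+0/X.OO/XOX., (1,3):+0/X.O./XOXO
[XOO./XOX.] X move#4: (0,3):+0/XOOX/XOX.*, (1,3):-1/XOO./XOXX
[XOOX/XOX.] O move#5: (1,3):+0/XOOX/XOXO*
[XOOX/XOXO] end (terminal +0, X#6); searched ..O./X.X. to 7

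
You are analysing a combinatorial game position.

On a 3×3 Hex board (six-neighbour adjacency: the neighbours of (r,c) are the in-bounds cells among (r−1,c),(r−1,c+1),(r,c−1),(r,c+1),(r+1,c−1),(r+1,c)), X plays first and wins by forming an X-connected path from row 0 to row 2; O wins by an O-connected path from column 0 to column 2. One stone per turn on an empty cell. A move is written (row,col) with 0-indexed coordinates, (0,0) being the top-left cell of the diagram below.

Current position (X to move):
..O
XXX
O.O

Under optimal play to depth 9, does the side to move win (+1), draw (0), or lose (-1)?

value(..O/XXX/O.O, X) = +1

p1 X@[..O/XXX/O.O]: (0,0)[X.O/XXX/O.O]-1 (0,1)[.XO/XXX/O.O]-1 (2,1)[..O/XXX/OXO]+1*
p2 O@[..O/XXX/OXO]: (0,0)[O.O/XXX/OXO]-1* (0,1)[.OO/XXX/OXO]-1
p3 X@[O.O/XXX/OXO]: (0,1)[OXO/XXX/OXO]+1*
p4 O@[OXO/XXX/OXO] terminal -1; root [..O/XXX/O.O] d9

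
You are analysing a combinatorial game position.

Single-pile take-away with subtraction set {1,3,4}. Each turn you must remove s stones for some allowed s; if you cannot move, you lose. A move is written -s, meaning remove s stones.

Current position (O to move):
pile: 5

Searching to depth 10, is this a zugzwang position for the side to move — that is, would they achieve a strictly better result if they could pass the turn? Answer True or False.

ply 1, O at 5 | -1=-1→4; -3=+1→2*; -4=-1→1
ply 2, X at 2 | -1=-1→1*
ply 3, O at 1 | -1=+1→0*
ply 4: 0 is terminal -1 (X); from 5 depth 10
suppose O passes — search the same position with X to move:
pass> ply 1, X at 5 | -1=-1→4; -3=+1→2*; -4=-1→1
pass> ply 2, O at 2 | -1=-1→1*
pass> ply 3, X at 1 | -1=+1→0*
pass> ply 4: 0 is terminal -1 (O); from 5 depth 10
for O: play +1, pass -1

zugzwang(5, O) = False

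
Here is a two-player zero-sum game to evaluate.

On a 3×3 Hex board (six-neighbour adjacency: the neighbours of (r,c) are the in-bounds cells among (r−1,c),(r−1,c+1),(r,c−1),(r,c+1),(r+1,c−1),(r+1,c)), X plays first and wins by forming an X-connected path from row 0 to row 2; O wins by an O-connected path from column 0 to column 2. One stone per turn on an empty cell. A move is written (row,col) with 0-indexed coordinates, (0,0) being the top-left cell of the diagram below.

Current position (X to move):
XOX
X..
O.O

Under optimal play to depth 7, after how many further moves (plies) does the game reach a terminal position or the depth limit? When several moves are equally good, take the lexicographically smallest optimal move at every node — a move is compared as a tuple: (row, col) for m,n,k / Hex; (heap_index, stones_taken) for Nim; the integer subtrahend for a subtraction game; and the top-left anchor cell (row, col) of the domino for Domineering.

ply 1, X at XOX/X../O.O | (1,1)=-1→XOX/XX./O.O; (1,2)=-1→XOX/X.X/O.O; (2,1)=+1→XOX/X../OXO*
ply 2, O at XOX/X../OXO | (1,1)=-1→XOX/XO./OXO*; (1,2)=-1→XOX/X.O/OXO
ply 3, X at XOX/XO./OXO | (1,2)=+1→XOX/XOX/OXO*
ply 4: XOX/XOX/OXO is terminal -1 (O); from XOX/X../O.O depth 7

PV length from [XOX/X../O.O]: 3 plies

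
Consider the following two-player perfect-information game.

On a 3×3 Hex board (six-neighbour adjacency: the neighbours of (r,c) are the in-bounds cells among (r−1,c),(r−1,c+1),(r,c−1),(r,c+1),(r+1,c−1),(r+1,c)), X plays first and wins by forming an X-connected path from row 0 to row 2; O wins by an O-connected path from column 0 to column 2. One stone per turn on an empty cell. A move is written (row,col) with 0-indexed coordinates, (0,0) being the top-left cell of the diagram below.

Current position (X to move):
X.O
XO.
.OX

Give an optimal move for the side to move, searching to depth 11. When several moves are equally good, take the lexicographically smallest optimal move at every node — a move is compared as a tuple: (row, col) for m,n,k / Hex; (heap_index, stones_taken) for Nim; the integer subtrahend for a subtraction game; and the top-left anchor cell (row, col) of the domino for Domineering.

[X.O/XO./.OX] X move#1: (0,1):-1/XXO/XO./.OX, (1,2):-1/X.O/XOX/.OX, (2,0):+1/X.O/XO./XOX*
[X.O/XO./XOX] end (terminal -1, O#2); searched X.O/XO./.OX to 11

X's best at [X.O/XO./.OX]: (2,0)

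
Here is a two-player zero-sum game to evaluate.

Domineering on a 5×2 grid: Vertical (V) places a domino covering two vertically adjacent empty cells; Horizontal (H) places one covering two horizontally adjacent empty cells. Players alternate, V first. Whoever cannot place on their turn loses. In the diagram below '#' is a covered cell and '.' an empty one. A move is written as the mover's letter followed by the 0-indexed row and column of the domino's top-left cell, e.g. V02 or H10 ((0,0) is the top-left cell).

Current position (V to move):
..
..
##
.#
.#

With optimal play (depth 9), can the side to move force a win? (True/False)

[../../##/.#/.#] V move#1: V00:+1/#./#./##/.#/.#*, V01:+1/.#/.#/##/.#/.#, V30:-1/../../##/##/##
[#./#./##/.#/.#] end (terminal -1, H#2); searched ../../##/.#/.# to 9

V winning at [../../##/.#/.#]: True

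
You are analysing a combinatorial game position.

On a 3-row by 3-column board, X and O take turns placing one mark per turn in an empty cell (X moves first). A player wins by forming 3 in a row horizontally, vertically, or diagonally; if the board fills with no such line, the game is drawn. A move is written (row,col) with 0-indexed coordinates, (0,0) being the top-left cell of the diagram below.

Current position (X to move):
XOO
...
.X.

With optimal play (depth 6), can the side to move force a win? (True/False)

ply 1, X at XOO/.../.X. | (1,0)=+1→XOO/X../.X.*; (1,1)=+0→XOO/.X./.X.; (1,2)=+1→XOO/..X/.X.; (2,0)=+1→XOO/.../XX.; (2,2)=+1→XOO/.../.XX
ply 2, O at XOO/X../.X. | (1,1)=-1→XOO/XO./.X.*; (1,2)=-1→XOO/X.O/.X.; (2,0)=-1→XOO/X../OX.; (2,2)=-1→XOO/X../.XO
ply 3, X at XOO/XO./.X. | (1,2)=-1→XOO/XOX/.X.; (2,0)=+1→XOO/XO./XX.*; (2,2)=-1→XOO/XO./.XX
ply 4: XOO/XO./XX. is terminal -1 (O); from XOO/.../.X. depth 6

X winning at [XOO/.../.X.]: True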